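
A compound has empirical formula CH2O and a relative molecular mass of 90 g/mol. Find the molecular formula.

C3H6O3

Empirical-formula mass = 30.03 g/mol
n = 90 / 30.03 = 3.00 ≈ 3
Molecular formula = (CH2O)3 = C3H6O3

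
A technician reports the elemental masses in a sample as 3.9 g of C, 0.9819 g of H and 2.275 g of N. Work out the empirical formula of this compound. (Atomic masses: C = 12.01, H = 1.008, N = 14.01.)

C: 3.9 g ÷ 12.01 g/mol = 0.3247 mol
H: 0.9819 g ÷ 1.008 g/mol = 0.9741 mol
N: 2.275 g ÷ 14.01 g/mol = 0.1624 mol
Ratios (÷ 0.1624): C 2.000, H 5.999, N 1.000
Ratio ≈ 2:6:1, so the empirical formula is C2H6N

C2H6N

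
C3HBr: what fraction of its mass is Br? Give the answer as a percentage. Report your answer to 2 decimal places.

Molar mass = 3(12.01) + 1(1.008) + 1(79.90) = 116.938 g/mol
Mass of Br per mole = 1 × 79.90 = 79.900 g
% Br = 79.900 / 116.938 × 100 = 68.33%

68.33%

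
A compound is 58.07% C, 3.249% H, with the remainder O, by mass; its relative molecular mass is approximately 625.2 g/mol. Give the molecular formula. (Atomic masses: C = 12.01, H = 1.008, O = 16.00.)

C30H20O15

Assume 100 g: 58.07 g C, 3.249 g H, 38.681 g O.
Moles — C: 58.07 / 12.01 = 4.835 mol; H: 3.249 / 1.008 = 3.223 mol; O: 38.681 / 16.00 = 2.418 mol
Smallest is O at 2.418 mol; normalising gives C 2.000, H 1.333, O 1.000
Scaling by 3: C 6.00, H 4.00, O 3.00 → C6H4O3
Empirical-formula mass = 124.09 g/mol
n = 625.2 / 124.09 = 5.04 ≈ 5
Molecular formula = (C6H4O3)×5 = C30H20O15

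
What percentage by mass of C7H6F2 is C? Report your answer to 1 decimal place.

Molar mass = 7(12.01) + 6(1.008) + 2(19.00) = 128.118 g/mol
Mass of C per mole = 7 × 12.01 = 84.070 g
% C = 84.070 / 128.118 × 100 = 65.6%

65.6%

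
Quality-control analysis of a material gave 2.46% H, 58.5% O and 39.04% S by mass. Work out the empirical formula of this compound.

Assume 100 g: 2.46 g H, 58.5 g O, 39.04 g S.
Moles — H: 2.46 / 1.008 = 2.44 mol; O: 58.5 / 16.00 = 3.656 mol; S: 39.04 / 32.07 = 1.217 mol
Ratios (÷ 1.217): H 2.005, O 3.003, S 1.000
→ H2O3S

H2O3S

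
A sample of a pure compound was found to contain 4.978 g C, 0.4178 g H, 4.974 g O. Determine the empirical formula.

C: 4.978 g ÷ 12.01 g/mol = 0.4145 mol
H: 0.4178 g ÷ 1.008 g/mol = 0.4145 mol
O: 4.974 g ÷ 16.00 g/mol = 0.3109 mol
Ratios (÷ 0.3109): C 1.333, H 1.333, O 1.000
Multiply by 3: C 4.00, H 4.00, O 3.00 → C4H4O3

C4H4O3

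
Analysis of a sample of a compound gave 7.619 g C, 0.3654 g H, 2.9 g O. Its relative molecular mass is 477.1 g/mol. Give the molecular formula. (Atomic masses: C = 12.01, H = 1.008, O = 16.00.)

C28H16O8

n(C) = 7.619/12.01 = 0.6344, n(H) = 0.3654/1.008 = 0.3625, n(O) = 2.9/16.00 = 0.1812
Smallest is O at 0.1812 mol; normalising gives C 3.500, H 2.000, O 1.000
Scaling by 2: C 7.00, H 4.00, O 2.00 → C7H4O2
Empirical-formula mass = 120.10 g/mol
n = 477.1 / 120.10 = 3.97 ≈ 4
Molecular formula = (C7H4O2)×4 = C28H16O8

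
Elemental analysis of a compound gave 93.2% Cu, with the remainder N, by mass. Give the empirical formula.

Cu3N

Assume 100 g: 93.2 g Cu, 6.8 g N.
n(Cu) = 93.2/63.55 = 1.467, n(N) = 6.8/14.01 = 0.4854
Ratios (÷ 0.4854): Cu 3.022, N 1.000
Ratio ≈ 3:1, so the empirical formula is Cu3N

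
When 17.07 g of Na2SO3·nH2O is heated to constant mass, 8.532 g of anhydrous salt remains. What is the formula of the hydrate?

Na2SO3·7H2O

Mass of water lost = 17.07 − 8.532 = 8.538 g → 8.538 / 18.02 = 0.4738 mol H2O
Molar mass of Na2SO3 = 126.05 g/mol → mol Na2SO3 = 8.532 / 126.05 = 0.06769
n = 0.4738 / 0.06769 = 7.00 ≈ 7 → Na2SO3·7H2O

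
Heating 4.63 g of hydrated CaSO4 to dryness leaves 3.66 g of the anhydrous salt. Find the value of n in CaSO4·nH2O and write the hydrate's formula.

CaSO4·2H2O

Mass of water lost = 4.63 − 3.66 = 0.97 g → 0.97 / 18.02 = 0.05383 mol H2O
Molar mass of CaSO4 = 136.15 g/mol → mol CaSO4 = 3.66 / 136.15 = 0.02688
n = 0.05383 / 0.02688 = 2.00 ≈ 2 → CaSO4·2H2O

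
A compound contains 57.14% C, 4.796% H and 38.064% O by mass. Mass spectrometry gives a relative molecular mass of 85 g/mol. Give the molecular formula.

Assume 100 g: 57.14 g C, 4.796 g H, 38.064 g O.
n(C) = 57.14/12.01 = 4.758, n(H) = 4.796/1.008 = 4.758, n(O) = 38.064/16.00 = 2.379
Divide by the smallest (2.379 mol O): C 2.000, H 2.000, O 1.000
≈ 2:2:1 → C2H2O
Empirical-formula mass = 42.04 g/mol
n = 85 / 42.04 = 2.02 ≈ 2
Molecular formula = (C2H2O)×2 = C4H4O2

C4H4O2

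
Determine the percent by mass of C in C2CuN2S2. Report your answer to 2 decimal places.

13.36%

Molar mass = 2(12.01) + 1(63.55) + 2(14.01) + 2(32.07) = 179.730 g/mol
Mass of C per mole = 2 × 12.01 = 24.020 g
% C = 24.020 / 179.730 × 100 = 13.36%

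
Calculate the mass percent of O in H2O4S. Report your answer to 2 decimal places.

Molar mass = 2(1.008) + 4(16.00) + 1(32.07) = 98.086 g/mol
Mass of O per mole = 4 × 16.00 = 64.000 g
% O = 64.000 / 98.086 × 100 = 65.25%

65.25%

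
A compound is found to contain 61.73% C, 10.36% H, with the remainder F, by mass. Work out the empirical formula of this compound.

C7H14F2

Assume 100 g: 61.73 g C, 10.36 g H, 27.91 g F.
n(C) = 61.73/12.01 = 5.14, n(H) = 10.36/1.008 = 10.28, n(F) = 27.91/19.00 = 1.469
Smallest is F at 1.469 mol; normalising gives C 3.499, H 6.997, F 1.000
Scaling by 2: C 7.00, H 13.99, F 2.00 → C7H14F2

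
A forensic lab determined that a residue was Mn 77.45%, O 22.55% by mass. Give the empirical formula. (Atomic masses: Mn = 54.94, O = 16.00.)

MnO

Assume 100 g: 77.45 g Mn, 22.55 g O.
Moles — Mn: 77.45 / 54.94 = 1.41 mol; O: 22.55 / 16.00 = 1.409 mol
Smallest is O at 1.409 mol; normalising gives Mn 1.000, O 1.000
Ratio ≈ 1:1, so the empirical formula is MnO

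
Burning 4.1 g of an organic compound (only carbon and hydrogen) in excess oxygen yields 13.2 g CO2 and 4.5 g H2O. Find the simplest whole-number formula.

C3H5

mol C = 13.2 / 44.01 = 0.2999; mass C = 0.2999 × 12.01 = 3.602 g
mol H = 2 × (4.5 / 18.02) = 0.4994; mass H = 0.4994 × 1.008 = 0.5034 g
Ratios (÷ 0.2999): C 1.000, H 1.665
Multiply by 3: C 3.00, H 5.00 → C3H5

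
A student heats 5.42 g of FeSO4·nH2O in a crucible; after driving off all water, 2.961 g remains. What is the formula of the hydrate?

FeSO4·7H2O

Mass of water lost = 5.42 − 2.961 = 2.459 g → 2.459 / 18.02 = 0.1365 mol H2O
Molar mass of FeSO4 = 151.92 g/mol → mol FeSO4 = 2.961 / 151.92 = 0.01949
n = 0.1365 / 0.01949 = 7.00 ≈ 7 → FeSO4·7H2O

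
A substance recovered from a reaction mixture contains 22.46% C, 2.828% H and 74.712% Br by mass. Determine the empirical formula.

C2H3Br

Assume 100 g: 22.46 g C, 2.828 g H, 74.712 g Br.
Moles — C: 22.46 / 12.01 = 1.87 mol; H: 2.828 / 1.008 = 2.806 mol; Br: 74.712 / 79.90 = 0.9351 mol
Smallest is Br at 0.9351 mol; normalising gives C 2.000, H 3.000, Br 1.000
→ C2H3Br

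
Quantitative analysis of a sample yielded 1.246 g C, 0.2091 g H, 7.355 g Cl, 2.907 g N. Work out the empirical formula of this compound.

CH2Cl2N2

Moles — C: 1.246 / 12.01 = 0.1037 mol; H: 0.2091 / 1.008 = 0.2074 mol; Cl: 7.355 / 35.45 = 0.2075 mol; N: 2.907 / 14.01 = 0.2075 mol
Divide by the smallest (0.1037 mol C): C 1.000, H 1.999, Cl 2.000, N 2.000
→ CH2Cl2N2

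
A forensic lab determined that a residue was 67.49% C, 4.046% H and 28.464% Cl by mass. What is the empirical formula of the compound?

C7H5Cl

Assume 100 g: 67.49 g C, 4.046 g H, 28.464 g Cl.
C: 67.49 g ÷ 12.01 g/mol = 5.619 mol
H: 4.046 g ÷ 1.008 g/mol = 4.014 mol
Cl: 28.464 g ÷ 35.45 g/mol = 0.8029 mol
Divide by the smallest (0.8029 mol Cl): C 6.999, H 4.999, Cl 1.000
→ C7H5Cl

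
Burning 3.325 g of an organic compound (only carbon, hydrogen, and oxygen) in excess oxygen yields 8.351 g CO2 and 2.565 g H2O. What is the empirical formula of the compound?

C4H6O

mol C = 8.351 / 44.01 = 0.1898; mass C = 0.1898 × 12.01 = 2.279 g
mol H = 2 × (2.565 / 18.02) = 0.2847; mass H = 0.2847 × 1.008 = 0.2870 g
mass O = 3.325 − (2.566) = 0.7591 g → mol O = 0.04744
Smallest is O at 0.04744 mol; normalising gives C 3.999, H 6.000, O 1.000
→ C4H6O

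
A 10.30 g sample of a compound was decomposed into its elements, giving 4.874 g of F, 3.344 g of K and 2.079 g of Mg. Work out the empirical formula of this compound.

Moles — F: 4.874 / 19.00 = 0.2565 mol; K: 3.344 / 39.10 = 0.08552 mol; Mg: 2.079 / 24.31 = 0.08552 mol
Divide by the smallest (0.08552 mol Mg): F 3.000, K 1.000, Mg 1.000
Ratio ≈ 3:1:1, so the empirical formula is F3KMg

F3KMg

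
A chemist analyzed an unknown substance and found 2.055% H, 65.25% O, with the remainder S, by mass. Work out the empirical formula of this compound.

H2O4S

Assume 100 g: 2.055 g H, 65.25 g O, 32.695 g S.
Moles — H: 2.055 / 1.008 = 2.039 mol; O: 65.25 / 16.00 = 4.078 mol; S: 32.695 / 32.07 = 1.019 mol
Divide by the smallest (1.019 mol S): H 2.000, O 4.000, S 1.000
≈ 2:4:1 → H2O4S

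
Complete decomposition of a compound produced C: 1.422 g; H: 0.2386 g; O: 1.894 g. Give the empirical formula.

CH2O

n(C) = 1.422/12.01 = 0.1184, n(H) = 0.2386/1.008 = 0.2367, n(O) = 1.894/16.00 = 0.1184
Divide by the smallest (0.1184 mol O): C 1.000, H 2.000, O 1.000
→ CH2O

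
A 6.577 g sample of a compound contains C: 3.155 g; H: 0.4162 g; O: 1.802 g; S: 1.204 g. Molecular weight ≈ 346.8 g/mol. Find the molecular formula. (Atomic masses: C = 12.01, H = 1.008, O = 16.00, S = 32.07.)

n(C) = 3.155/12.01 = 0.2627, n(H) = 0.4162/1.008 = 0.4129, n(O) = 1.802/16.00 = 0.1126, n(S) = 1.204/32.07 = 0.03754
Smallest is S at 0.03754 mol; normalising gives C 6.997, H 10.998, O 3.000, S 1.000
→ C7H11O3S
Empirical-formula mass = 175.23 g/mol
n = 346.8 / 175.23 = 1.98 ≈ 2
Molecular formula = (C7H11O3S)×2 = C14H22O6S2

C14H22O6S2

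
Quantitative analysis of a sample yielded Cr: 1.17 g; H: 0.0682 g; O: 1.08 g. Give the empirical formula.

CrH3O3

n(Cr) = 1.17/52.00 = 0.0225, n(H) = 0.0682/1.008 = 0.06766, n(O) = 1.08/16.00 = 0.0675
Smallest is Cr at 0.0225 mol; normalising gives Cr 1.000, H 3.007, O 3.000
≈ 1:3:3 → CrH3O3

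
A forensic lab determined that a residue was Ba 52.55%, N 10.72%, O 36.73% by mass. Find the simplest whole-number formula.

BaN2O6

Assume 100 g: 52.55 g Ba, 10.72 g N, 36.73 g O.
n(Ba) = 52.55/137.33 = 0.3827, n(N) = 10.72/14.01 = 0.7652, n(O) = 36.73/16.00 = 2.296
Smallest is Ba at 0.3827 mol; normalising gives Ba 1.000, N 2.000, O 5.999
→ BaN2O6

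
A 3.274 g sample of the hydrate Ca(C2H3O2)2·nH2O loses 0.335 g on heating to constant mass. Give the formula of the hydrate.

Ca(C2H3O2)2·H2O

Mass of anhydrous Ca(C2H3O2)2 = 3.274 − 0.335 = 2.939 g
mol H2O = 0.335 / 18.02 = 0.01859
Molar mass of Ca(C2H3O2)2 = 158.17 g/mol → mol Ca(C2H3O2)2 = 2.939 / 158.17 = 0.01858
n = 0.01859 / 0.01858 = 1.00 ≈ 1 → Ca(C2H3O2)2·H2O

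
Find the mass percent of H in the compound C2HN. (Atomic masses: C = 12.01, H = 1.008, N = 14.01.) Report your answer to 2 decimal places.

2.58%

Molar mass = 2(12.01) + 1(1.008) + 1(14.01) = 39.038 g/mol
Mass of H per mole = 1 × 1.008 = 1.008 g
% H = 1.008 / 39.038 × 100 = 2.58%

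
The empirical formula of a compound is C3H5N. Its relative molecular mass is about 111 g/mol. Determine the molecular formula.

C6H10N2

Empirical-formula mass = 55.08 g/mol
n = 111 / 55.08 = 2.02 ≈ 2
Molecular formula = (C3H5N)2 = C6H10N2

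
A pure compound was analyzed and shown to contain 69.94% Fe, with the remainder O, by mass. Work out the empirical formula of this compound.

Assume 100 g: 69.94 g Fe, 30.06 g O.
Moles — Fe: 69.94 / 55.85 = 1.252 mol; O: 30.06 / 16.00 = 1.879 mol
Divide by the smallest (1.252 mol Fe): Fe 1.000, O 1.500
×2: Fe 2.00, O 3.00 → Fe2O3

Fe2O3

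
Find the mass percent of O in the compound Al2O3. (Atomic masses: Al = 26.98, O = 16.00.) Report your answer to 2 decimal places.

47.08%

Molar mass = 2(26.98) + 3(16.00) = 101.960 g/mol
Mass of O per mole = 3 × 16.00 = 48.000 g
% O = 48.000 / 101.960 × 100 = 47.08%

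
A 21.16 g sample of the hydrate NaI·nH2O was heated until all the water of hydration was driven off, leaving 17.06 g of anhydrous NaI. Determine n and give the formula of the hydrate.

Mass of water lost = 21.16 − 17.06 = 4.1 g → 4.1 / 18.02 = 0.2275 mol H2O
Molar mass of NaI = 149.89 g/mol → mol NaI = 17.06 / 149.89 = 0.1138
n = 0.2275 / 0.1138 = 2.00 ≈ 2 → NaI·2H2O

NaI·2H2O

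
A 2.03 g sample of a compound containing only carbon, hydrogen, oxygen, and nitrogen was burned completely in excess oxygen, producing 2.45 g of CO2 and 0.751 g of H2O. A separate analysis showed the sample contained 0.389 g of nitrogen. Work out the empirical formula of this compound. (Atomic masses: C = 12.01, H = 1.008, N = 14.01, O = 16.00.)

C2H3NO2

mol C = 2.45 / 44.01 = 0.05567; mass C = 0.05567 × 12.01 = 0.6686 g
mol H = 2 × (0.751 / 18.02) = 0.08335; mass H = 0.08335 × 1.008 = 0.08402 g
mol N = 0.389 / 14.01 = 0.02777
mass O = 2.03 − (1.142) = 0.8884 g → mol O = 0.05552
Ratios (÷ 0.02777): C 2.005, H 3.002, N 1.000, O 2.000
→ C2H3NO2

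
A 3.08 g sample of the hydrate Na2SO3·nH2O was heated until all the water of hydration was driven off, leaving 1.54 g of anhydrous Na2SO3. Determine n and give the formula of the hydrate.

Mass of water lost = 3.08 − 1.54 = 1.54 g → 1.54 / 18.02 = 0.08546 mol H2O
Molar mass of Na2SO3 = 126.05 g/mol → mol Na2SO3 = 1.54 / 126.05 = 0.01222
n = 0.08546 / 0.01222 = 7.00 ≈ 7 → Na2SO3·7H2O

Na2SO3·7H2O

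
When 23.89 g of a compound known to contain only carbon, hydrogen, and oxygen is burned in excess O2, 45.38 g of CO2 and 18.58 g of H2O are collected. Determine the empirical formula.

mol C = 45.38 / 44.01 = 1.031; mass C = 1.031 × 12.01 = 12.38 g
mol H = 2 × (18.58 / 18.02) = 2.062; mass H = 2.062 × 1.008 = 2.079 g
mass O = 23.89 − (14.46) = 9.427 g → mol O = 0.5892
Smallest is O at 0.5892 mol; normalising gives C 1.750, H 3.500, O 1.000
×4: C 7.00, H 14.00, O 4.00 → C7H14O4

C7H14O4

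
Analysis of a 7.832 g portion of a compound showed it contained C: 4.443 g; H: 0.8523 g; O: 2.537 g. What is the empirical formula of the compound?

C7H16O3

C: 4.443 g ÷ 12.01 g/mol = 0.3699 mol
H: 0.8523 g ÷ 1.008 g/mol = 0.8455 mol
O: 2.537 g ÷ 16.00 g/mol = 0.1586 mol
Divide by the smallest (0.1586 mol O): C 2.333, H 5.333, O 1.000
Scaling by 3: C 7.00, H 16.00, O 3.00 → C7H16O3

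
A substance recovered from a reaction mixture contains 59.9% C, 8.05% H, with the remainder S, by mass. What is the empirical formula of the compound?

Assume 100 g: 59.9 g C, 8.05 g H, 32.05 g S.
C: 59.9 g ÷ 12.01 g/mol = 4.988 mol
H: 8.05 g ÷ 1.008 g/mol = 7.986 mol
S: 32.05 g ÷ 32.07 g/mol = 0.9994 mol
Smallest is S at 0.9994 mol; normalising gives C 4.991, H 7.991, S 1.000
→ C5H8S

C5H8S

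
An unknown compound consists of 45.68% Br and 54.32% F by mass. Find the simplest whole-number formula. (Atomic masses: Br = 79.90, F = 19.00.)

BrF5

Assume 100 g: 45.68 g Br, 54.32 g F.
Br: 45.68 g ÷ 79.90 g/mol = 0.5717 mol
F: 54.32 g ÷ 19.00 g/mol = 2.859 mol
Smallest is Br at 0.5717 mol; normalising gives Br 1.000, F 5.001
→ BrF5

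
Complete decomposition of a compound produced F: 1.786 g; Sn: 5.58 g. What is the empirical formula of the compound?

F2Sn

F: 1.786 g ÷ 19.00 g/mol = 0.094 mol
Sn: 5.58 g ÷ 118.71 g/mol = 0.04701 mol
Ratios (÷ 0.04701): F 2.000, Sn 1.000
≈ 2:1 → F2Sn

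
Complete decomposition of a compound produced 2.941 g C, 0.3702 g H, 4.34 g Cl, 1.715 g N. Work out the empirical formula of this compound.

n(C) = 2.941/12.01 = 0.2449, n(H) = 0.3702/1.008 = 0.3673, n(Cl) = 4.34/35.45 = 0.1224, n(N) = 1.715/14.01 = 0.1224
Smallest is N at 0.1224 mol; normalising gives C 2.000, H 3.000, Cl 1.000, N 1.000
→ C2H3ClN

C2H3ClN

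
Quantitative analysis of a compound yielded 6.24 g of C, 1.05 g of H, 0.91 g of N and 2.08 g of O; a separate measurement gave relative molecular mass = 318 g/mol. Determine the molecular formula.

C16H32N2O4

Moles — C: 6.24 / 12.01 = 0.5196 mol; H: 1.05 / 1.008 = 1.042 mol; N: 0.91 / 14.01 = 0.06495 mol; O: 2.08 / 16.00 = 0.13 mol
Ratios (÷ 0.06495): C 7.999, H 16.037, N 1.000, O 2.001
Ratio ≈ 8:16:1:2, so the empirical formula is C8H16NO2
Empirical-formula mass = 158.22 g/mol
n = 318 / 158.22 = 2.01 ≈ 2
Molecular formula = (C8H16NO2)×2 = C16H32N2O4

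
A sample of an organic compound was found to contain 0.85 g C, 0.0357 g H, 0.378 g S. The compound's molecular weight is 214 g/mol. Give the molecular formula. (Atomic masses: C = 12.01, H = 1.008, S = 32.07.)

C12H6S2

C: 0.85 g ÷ 12.01 g/mol = 0.07077 mol
H: 0.0357 g ÷ 1.008 g/mol = 0.03542 mol
S: 0.378 g ÷ 32.07 g/mol = 0.01179 mol
Ratios (÷ 0.01179): C 6.005, H 3.005, S 1.000
≈ 6:3:1 → C6H3S
Empirical-formula mass = 107.15 g/mol
n = 214 / 107.15 = 2.00 ≈ 2
Molecular formula = (C6H3S)×2 = C12H6S2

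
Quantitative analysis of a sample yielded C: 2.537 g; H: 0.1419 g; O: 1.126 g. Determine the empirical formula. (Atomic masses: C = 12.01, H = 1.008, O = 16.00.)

n(C) = 2.537/12.01 = 0.2112, n(H) = 0.1419/1.008 = 0.1408, n(O) = 1.126/16.00 = 0.07037
Ratios (÷ 0.07037): C 3.002, H 2.000, O 1.000
→ C3H2O

C3H2O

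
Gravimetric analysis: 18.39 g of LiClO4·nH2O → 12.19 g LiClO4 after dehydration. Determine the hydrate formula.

LiClO4·3H2O

Mass of water lost = 18.39 − 12.19 = 6.2 g → 6.2 / 18.02 = 0.3441 mol H2O
Molar mass of LiClO4 = 106.39 g/mol → mol LiClO4 = 12.19 / 106.39 = 0.1146
n = 0.3441 / 0.1146 = 3.00 ≈ 3 → LiClO4·3H2O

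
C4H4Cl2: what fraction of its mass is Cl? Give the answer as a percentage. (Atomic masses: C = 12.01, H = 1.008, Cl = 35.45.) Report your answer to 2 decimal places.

57.66%

Molar mass = 4(12.01) + 4(1.008) + 2(35.45) = 122.972 g/mol
Mass of Cl per mole = 2 × 35.45 = 70.900 g
% Cl = 70.900 / 122.972 × 100 = 57.66%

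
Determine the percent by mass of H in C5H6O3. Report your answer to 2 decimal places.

5.30%

Molar mass = 5(12.01) + 6(1.008) + 3(16.00) = 114.098 g/mol
Mass of H per mole = 6 × 1.008 = 6.048 g
% H = 6.048 / 114.098 × 100 = 5.30%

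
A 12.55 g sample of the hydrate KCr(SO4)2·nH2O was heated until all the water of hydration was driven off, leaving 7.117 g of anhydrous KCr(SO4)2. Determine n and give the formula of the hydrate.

KCr(SO4)2·12H2O

Mass of water lost = 12.55 − 7.117 = 5.433 g → 5.433 / 18.02 = 0.3015 mol H2O
Molar mass of KCr(SO4)2 = 283.24 g/mol → mol KCr(SO4)2 = 7.117 / 283.24 = 0.02513
n = 0.3015 / 0.02513 = 12.00 ≈ 12 → KCr(SO4)2·12H2O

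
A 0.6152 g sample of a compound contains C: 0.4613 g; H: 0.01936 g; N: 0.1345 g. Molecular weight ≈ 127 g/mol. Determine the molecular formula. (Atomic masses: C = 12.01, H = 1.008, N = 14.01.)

n(C) = 0.4613/12.01 = 0.03841, n(H) = 0.01936/1.008 = 0.01921, n(N) = 0.1345/14.01 = 0.0096
Smallest is N at 0.0096 mol; normalising gives C 4.001, H 2.001, N 1.000
Ratio ≈ 4:2:1, so the empirical formula is C4H2N
Empirical-formula mass = 64.07 g/mol
n = 127 / 64.07 = 1.98 ≈ 2
Molecular formula = (C4H2N)×2 = C8H4N2

C8H4N2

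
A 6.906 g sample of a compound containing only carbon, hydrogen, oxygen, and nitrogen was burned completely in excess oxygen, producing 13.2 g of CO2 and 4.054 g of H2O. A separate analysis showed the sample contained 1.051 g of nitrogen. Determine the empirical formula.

C8H12N2O3

mol C = 13.2 / 44.01 = 0.2999; mass C = 0.2999 × 12.01 = 3.602 g
mol H = 2 × (4.054 / 18.02) = 0.4499; mass H = 0.4499 × 1.008 = 0.4535 g
mol N = 1.051 / 14.01 = 0.07502
mass O = 6.906 − (5.107) = 1.799 g → mol O = 0.1125
Smallest is N at 0.07502 mol; normalising gives C 3.998, H 5.998, N 1.000, O 1.499
Multiply by 2: C 8.00, H 12.00, N 2.00, O 3.00 → C8H12N2O3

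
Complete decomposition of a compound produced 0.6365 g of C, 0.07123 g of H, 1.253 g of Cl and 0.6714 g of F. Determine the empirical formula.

C3H4Cl2F2

Moles — C: 0.6365 / 12.01 = 0.053 mol; H: 0.07123 / 1.008 = 0.07066 mol; Cl: 1.253 / 35.45 = 0.03535 mol; F: 0.6714 / 19.00 = 0.03534 mol
Ratios (÷ 0.03534): C 1.500, H 2.000, Cl 1.000, F 1.000
Multiply by 2: C 3.00, H 4.00, Cl 2.00, F 2.00 → C3H4Cl2F2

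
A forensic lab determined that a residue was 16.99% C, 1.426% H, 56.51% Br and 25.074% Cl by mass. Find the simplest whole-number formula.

Assume 100 g: 16.99 g C, 1.426 g H, 56.51 g Br, 25.074 g Cl.
C: 16.99 g ÷ 12.01 g/mol = 1.415 mol
H: 1.426 g ÷ 1.008 g/mol = 1.415 mol
Br: 56.51 g ÷ 79.90 g/mol = 0.7073 mol
Cl: 25.074 g ÷ 35.45 g/mol = 0.7073 mol
Smallest is Br at 0.7073 mol; normalising gives C 2.000, H 2.000, Br 1.000, Cl 1.000
≈ 2:2:1:1 → C2H2BrCl

C2H2BrCl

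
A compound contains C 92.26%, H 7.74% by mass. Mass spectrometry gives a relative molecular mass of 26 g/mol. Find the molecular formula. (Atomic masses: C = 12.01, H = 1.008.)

C2H2

Assume 100 g: 92.26 g C, 7.74 g H.
Moles — C: 92.26 / 12.01 = 7.682 mol; H: 7.74 / 1.008 = 7.679 mol
Divide by the smallest (7.679 mol H): C 1.000, H 1.000
≈ 1:1 → CH
Empirical-formula mass = 13.02 g/mol
n = 26 / 13.02 = 2.00 ≈ 2
Molecular formula = (CH)×2 = C2H2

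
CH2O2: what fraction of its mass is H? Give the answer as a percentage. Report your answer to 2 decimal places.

4.38%

Molar mass = 1(12.01) + 2(1.008) + 2(16.00) = 46.026 g/mol
Mass of H per mole = 2 × 1.008 = 2.016 g
% H = 2.016 / 46.026 × 100 = 4.38%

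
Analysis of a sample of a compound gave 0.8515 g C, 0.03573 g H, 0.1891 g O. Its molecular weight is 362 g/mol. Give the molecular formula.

C24H12O4

C: 0.8515 g ÷ 12.01 g/mol = 0.0709 mol
H: 0.03573 g ÷ 1.008 g/mol = 0.03545 mol
O: 0.1891 g ÷ 16.00 g/mol = 0.01182 mol
Smallest is O at 0.01182 mol; normalising gives C 5.999, H 2.999, O 1.000
≈ 6:3:1 → C6H3O
Empirical-formula mass = 91.08 g/mol
n = 362 / 91.08 = 3.97 ≈ 4
Molecular formula = (C6H3O)×4 = C24H12O4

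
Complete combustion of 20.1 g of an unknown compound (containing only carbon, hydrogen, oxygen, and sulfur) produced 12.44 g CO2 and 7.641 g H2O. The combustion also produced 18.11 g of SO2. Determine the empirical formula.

mol C = 12.44 / 44.01 = 0.2827; mass C = 0.2827 × 12.01 = 3.395 g
mol H = 2 × (7.641 / 18.02) = 0.8481; mass H = 0.8481 × 1.008 = 0.8548 g
mol S = 18.11 / 64.07 = 0.2827; mass S = 9.065 g
mass O = 20.1 − (13.31) = 6.785 g → mol O = 0.4241
Smallest is S at 0.2827 mol; normalising gives C 1.000, H 3.000, O 1.500, S 1.000
Scaling by 2: C 2.00, H 6.00, O 3.00, S 2.00 → C2H6O3S2

C2H6O3S2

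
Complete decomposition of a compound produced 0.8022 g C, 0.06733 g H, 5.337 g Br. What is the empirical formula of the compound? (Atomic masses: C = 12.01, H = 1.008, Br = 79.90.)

CHBr

Moles — C: 0.8022 / 12.01 = 0.06679 mol; H: 0.06733 / 1.008 = 0.0668 mol; Br: 5.337 / 79.90 = 0.0668 mol
Smallest is C at 0.06679 mol; normalising gives C 1.000, H 1.000, Br 1.000
Ratio ≈ 1:1:1, so the empirical formula is CHBr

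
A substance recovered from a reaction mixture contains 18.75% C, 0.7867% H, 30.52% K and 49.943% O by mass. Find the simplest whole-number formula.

C2HKO4

Assume 100 g: 18.75 g C, 0.7867 g H, 30.52 g K, 49.943 g O.
n(C) = 18.75/12.01 = 1.561, n(H) = 0.7867/1.008 = 0.7805, n(K) = 30.52/39.10 = 0.7806, n(O) = 49.943/16.00 = 3.121
Smallest is H at 0.7805 mol; normalising gives C 2.000, H 1.000, K 1.000, O 4.000
Ratio ≈ 2:1:1:4, so the empirical formula is C2HKO4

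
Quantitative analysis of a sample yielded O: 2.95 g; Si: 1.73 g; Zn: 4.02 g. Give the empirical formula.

n(O) = 2.95/16.00 = 0.1844, n(Si) = 1.73/28.09 = 0.06159, n(Zn) = 4.02/65.38 = 0.06149
Smallest is Zn at 0.06149 mol; normalising gives O 2.999, Si 1.002, Zn 1.000
Ratio ≈ 3:1:1, so the empirical formula is O3SiZn

O3SiZn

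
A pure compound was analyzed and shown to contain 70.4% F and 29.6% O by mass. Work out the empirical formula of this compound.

Assume 100 g: 70.4 g F, 29.6 g O.
F: 70.4 g ÷ 19.00 g/mol = 3.705 mol
O: 29.6 g ÷ 16.00 g/mol = 1.85 mol
Smallest is O at 1.85 mol; normalising gives F 2.003, O 1.000
≈ 2:1 → F2O

F2O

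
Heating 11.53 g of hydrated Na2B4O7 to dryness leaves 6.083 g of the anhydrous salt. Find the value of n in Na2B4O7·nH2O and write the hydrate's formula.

Na2B4O7·10H2O

Mass of water lost = 11.53 − 6.083 = 5.447 g → 5.447 / 18.02 = 0.3023 mol H2O
Molar mass of Na2B4O7 = 201.22 g/mol → mol Na2B4O7 = 6.083 / 201.22 = 0.03023
n = 0.3023 / 0.03023 = 10.00 ≈ 10 → Na2B4O7·10H2O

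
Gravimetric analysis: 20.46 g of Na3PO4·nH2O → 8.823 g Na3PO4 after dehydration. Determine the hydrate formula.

Mass of water lost = 20.46 − 8.823 = 11.64 g → 11.64 / 18.02 = 0.6458 mol H2O
Molar mass of Na3PO4 = 163.94 g/mol → mol Na3PO4 = 8.823 / 163.94 = 0.05382
n = 0.6458 / 0.05382 = 12.00 ≈ 12 → Na3PO4·12H2O

Na3PO4·12H2O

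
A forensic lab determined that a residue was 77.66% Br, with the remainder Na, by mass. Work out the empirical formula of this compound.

BrNa

Assume 100 g: 77.66 g Br, 22.34 g Na.
Br: 77.66 g ÷ 79.90 g/mol = 0.972 mol
Na: 22.34 g ÷ 22.99 g/mol = 0.9717 mol
Ratios (÷ 0.9717): Br 1.000, Na 1.000
Ratio ≈ 1:1, so the empirical formula is BrNa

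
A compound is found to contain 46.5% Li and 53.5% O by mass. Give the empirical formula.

Assume 100 g: 46.5 g Li, 53.5 g O.
n(Li) = 46.5/6.94 = 6.7, n(O) = 53.5/16.00 = 3.344
Divide by the smallest (3.344 mol O): Li 2.004, O 1.000
→ Li2O

Li2O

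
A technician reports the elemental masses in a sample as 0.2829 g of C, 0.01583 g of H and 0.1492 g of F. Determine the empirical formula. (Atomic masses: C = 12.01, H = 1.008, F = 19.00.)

C: 0.2829 g ÷ 12.01 g/mol = 0.02356 mol
H: 0.01583 g ÷ 1.008 g/mol = 0.0157 mol
F: 0.1492 g ÷ 19.00 g/mol = 0.007853 mol
Ratios (÷ 0.007853): C 3.000, H 2.000, F 1.000
→ C3H2F

C3H2F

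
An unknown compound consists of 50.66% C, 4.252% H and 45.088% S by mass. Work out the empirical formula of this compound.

Assume 100 g: 50.66 g C, 4.252 g H, 45.088 g S.
n(C) = 50.66/12.01 = 4.218, n(H) = 4.252/1.008 = 4.218, n(S) = 45.088/32.07 = 1.406
Divide by the smallest (1.406 mol S): C 3.000, H 3.000, S 1.000
≈ 3:3:1 → C3H3S

C3H3S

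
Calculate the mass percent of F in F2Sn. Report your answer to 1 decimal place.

24.2%

Molar mass = 2(19.00) + 1(118.71) = 156.710 g/mol
Mass of F per mole = 2 × 19.00 = 38.000 g
% F = 38.000 / 156.710 × 100 = 24.2%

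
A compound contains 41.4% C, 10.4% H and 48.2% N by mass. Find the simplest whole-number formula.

Assume 100 g: 41.4 g C, 10.4 g H, 48.2 g N.
Moles — C: 41.4 / 12.01 = 3.447 mol; H: 10.4 / 1.008 = 10.32 mol; N: 48.2 / 14.01 = 3.44 mol
Ratios (÷ 3.44): C 1.002, H 2.999, N 1.000
≈ 1:3:1 → CH3N

CH3N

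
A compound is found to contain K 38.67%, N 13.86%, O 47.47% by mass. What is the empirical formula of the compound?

Assume 100 g: 38.67 g K, 13.86 g N, 47.47 g O.
Moles — K: 38.67 / 39.10 = 0.989 mol; N: 13.86 / 14.01 = 0.9893 mol; O: 47.47 / 16.00 = 2.967 mol
Smallest is K at 0.989 mol; normalising gives K 1.000, N 1.000, O 3.000
→ KNO3

KNO3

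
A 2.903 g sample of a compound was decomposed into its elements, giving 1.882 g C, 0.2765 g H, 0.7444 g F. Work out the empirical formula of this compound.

C4H7F

C: 1.882 g ÷ 12.01 g/mol = 0.1567 mol
H: 0.2765 g ÷ 1.008 g/mol = 0.2743 mol
F: 0.7444 g ÷ 19.00 g/mol = 0.03918 mol
Divide by the smallest (0.03918 mol F): C 4.000, H 7.001, F 1.000
Ratio ≈ 4:7:1, so the empirical formula is C4H7F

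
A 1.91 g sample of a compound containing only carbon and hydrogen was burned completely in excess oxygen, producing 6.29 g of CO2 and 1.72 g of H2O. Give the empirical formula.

C3H4

mol C = 6.29 / 44.01 = 0.1429; mass C = 0.1429 × 12.01 = 1.716 g
mol H = 2 × (1.72 / 18.02) = 0.1909; mass H = 0.1909 × 1.008 = 0.1924 g
Smallest is C at 0.1429 mol; normalising gives C 1.000, H 1.336
×3: C 3.00, H 4.01 → C3H4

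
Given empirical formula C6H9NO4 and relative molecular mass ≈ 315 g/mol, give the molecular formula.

Empirical-formula mass = 159.14 g/mol
n = 315 / 159.14 = 1.98 ≈ 2
Molecular formula = (C6H9NO4)2 = C12H18N2O8

C12H18N2O8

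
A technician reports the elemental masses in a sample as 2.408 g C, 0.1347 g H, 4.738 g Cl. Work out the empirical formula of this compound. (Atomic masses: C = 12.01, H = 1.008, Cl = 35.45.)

Moles — C: 2.408 / 12.01 = 0.2005 mol; H: 0.1347 / 1.008 = 0.1336 mol; Cl: 4.738 / 35.45 = 0.1337 mol
Ratios (÷ 0.1336): C 1.500, H 1.000, Cl 1.000
Scaling by 2: C 3.00, H 2.00, Cl 2.00 → C3H2Cl2

C3H2Cl2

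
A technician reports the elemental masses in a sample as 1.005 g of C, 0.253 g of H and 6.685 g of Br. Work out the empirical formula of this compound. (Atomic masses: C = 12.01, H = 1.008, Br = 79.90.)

CH3Br

C: 1.005 g ÷ 12.01 g/mol = 0.08368 mol
H: 0.253 g ÷ 1.008 g/mol = 0.251 mol
Br: 6.685 g ÷ 79.90 g/mol = 0.08367 mol
Divide by the smallest (0.08367 mol Br): C 1.000, H 3.000, Br 1.000
Ratio ≈ 1:3:1, so the empirical formula is CH3Br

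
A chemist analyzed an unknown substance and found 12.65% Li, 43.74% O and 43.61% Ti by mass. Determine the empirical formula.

Li2O3Ti

Assume 100 g: 12.65 g Li, 43.74 g O, 43.61 g Ti.
n(Li) = 12.65/6.94 = 1.823, n(O) = 43.74/16.00 = 2.734, n(Ti) = 43.61/47.87 = 0.911
Ratios (÷ 0.911): Li 2.001, O 3.001, Ti 1.000
Ratio ≈ 2:3:1, so the empirical formula is Li2O3Ti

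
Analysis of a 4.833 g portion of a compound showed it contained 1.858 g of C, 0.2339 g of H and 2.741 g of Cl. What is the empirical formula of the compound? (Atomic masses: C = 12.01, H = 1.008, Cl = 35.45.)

C2H3Cl

n(C) = 1.858/12.01 = 0.1547, n(H) = 0.2339/1.008 = 0.232, n(Cl) = 2.741/35.45 = 0.07732
Divide by the smallest (0.07732 mol Cl): C 2.001, H 3.001, Cl 1.000
≈ 2:3:1 → C2H3Cl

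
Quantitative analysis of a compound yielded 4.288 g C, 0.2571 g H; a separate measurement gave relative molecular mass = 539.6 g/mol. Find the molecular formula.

C42H30

n(C) = 4.288/12.01 = 0.357, n(H) = 0.2571/1.008 = 0.2551
Smallest is H at 0.2551 mol; normalising gives C 1.400, H 1.000
Scaling by 5: C 7.00, H 5.00 → C7H5
Empirical-formula mass = 89.11 g/mol
n = 539.6 / 89.11 = 6.06 ≈ 6
Molecular formula = (C7H5)×6 = C42H30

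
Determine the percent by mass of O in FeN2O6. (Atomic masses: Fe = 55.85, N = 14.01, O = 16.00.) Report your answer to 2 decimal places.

53.37%

Molar mass = 1(55.85) + 2(14.01) + 6(16.00) = 179.870 g/mol
Mass of O per mole = 6 × 16.00 = 96.000 g
% O = 96.000 / 179.870 × 100 = 53.37%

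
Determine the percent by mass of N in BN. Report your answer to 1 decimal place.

Molar mass = 1(10.81) + 1(14.01) = 24.820 g/mol
Mass of N per mole = 1 × 14.01 = 14.010 g
% N = 14.010 / 24.820 × 100 = 56.4%

56.4%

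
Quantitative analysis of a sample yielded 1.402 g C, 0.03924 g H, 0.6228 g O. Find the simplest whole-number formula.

C3HO

C: 1.402 g ÷ 12.01 g/mol = 0.1167 mol
H: 0.03924 g ÷ 1.008 g/mol = 0.03893 mol
O: 0.6228 g ÷ 16.00 g/mol = 0.03893 mol
Divide by the smallest (0.03893 mol O): C 2.999, H 1.000, O 1.000
≈ 3:1:1 → C3HO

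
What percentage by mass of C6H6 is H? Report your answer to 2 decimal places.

7.74%

Molar mass = 6(12.01) + 6(1.008) = 78.108 g/mol
Mass of H per mole = 6 × 1.008 = 6.048 g
% H = 6.048 / 78.108 × 100 = 7.74%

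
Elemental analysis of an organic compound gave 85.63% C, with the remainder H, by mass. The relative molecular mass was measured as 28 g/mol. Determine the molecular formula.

C2H4

Assume 100 g: 85.63 g C, 14.37 g H.
C: 85.63 g ÷ 12.01 g/mol = 7.13 mol
H: 14.37 g ÷ 1.008 g/mol = 14.26 mol
Smallest is C at 7.13 mol; normalising gives C 1.000, H 1.999
Ratio ≈ 1:2, so the empirical formula is CH2
Empirical-formula mass = 14.03 g/mol
n = 28 / 14.03 = 2.00 ≈ 2
Molecular formula = (CH2)×2 = C2H4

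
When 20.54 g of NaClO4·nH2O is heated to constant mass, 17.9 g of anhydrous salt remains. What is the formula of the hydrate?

Mass of water lost = 20.54 − 17.9 = 2.64 g → 2.64 / 18.02 = 0.1465 mol H2O
Molar mass of NaClO4 = 122.44 g/mol → mol NaClO4 = 17.9 / 122.44 = 0.1462
n = 0.1465 / 0.1462 = 1.00 ≈ 1 → NaClO4·H2O

NaClO4·H2O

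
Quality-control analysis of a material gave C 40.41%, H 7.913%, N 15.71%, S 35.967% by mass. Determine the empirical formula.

C3H7NS

Assume 100 g: 40.41 g C, 7.913 g H, 15.71 g N, 35.967 g S.
Moles — C: 40.41 / 12.01 = 3.365 mol; H: 7.913 / 1.008 = 7.85 mol; N: 15.71 / 14.01 = 1.121 mol; S: 35.967 / 32.07 = 1.122 mol
Ratios (÷ 1.121): C 3.001, H 7.001, N 1.000, S 1.000
Ratio ≈ 3:7:1:1, so the empirical formula is C3H7NS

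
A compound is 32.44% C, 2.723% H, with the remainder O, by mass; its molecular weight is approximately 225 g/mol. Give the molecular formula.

C6H6O9

Assume 100 g: 32.44 g C, 2.723 g H, 64.837 g O.
Moles — C: 32.44 / 12.01 = 2.701 mol; H: 2.723 / 1.008 = 2.701 mol; O: 64.837 / 16.00 = 4.052 mol
Divide by the smallest (2.701 mol C): C 1.000, H 1.000, O 1.500
×2: C 2.00, H 2.00, O 3.00 → C2H2O3
Empirical-formula mass = 74.04 g/mol
n = 225 / 74.04 = 3.04 ≈ 3
Molecular formula = (C2H2O3)×3 = C6H6O9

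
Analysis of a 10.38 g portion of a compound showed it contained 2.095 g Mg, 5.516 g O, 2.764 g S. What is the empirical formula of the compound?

Moles — Mg: 2.095 / 24.31 = 0.08618 mol; O: 5.516 / 16.00 = 0.3448 mol; S: 2.764 / 32.07 = 0.08619 mol
Ratios (÷ 0.08618): Mg 1.000, O 4.000, S 1.000
→ MgO4S

MgO4S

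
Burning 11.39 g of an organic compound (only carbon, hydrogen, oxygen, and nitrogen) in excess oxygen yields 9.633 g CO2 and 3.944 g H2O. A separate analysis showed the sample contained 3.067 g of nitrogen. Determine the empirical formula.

mol C = 9.633 / 44.01 = 0.2189; mass C = 0.2189 × 12.01 = 2.629 g
mol H = 2 × (3.944 / 18.02) = 0.4377; mass H = 0.4377 × 1.008 = 0.4412 g
mol N = 3.067 / 14.01 = 0.2189
mass O = 11.39 − (6.137) = 5.253 g → mol O = 0.3283
Smallest is C at 0.2189 mol; normalising gives C 1.000, H 2.000, N 1.000, O 1.500
×2: C 2.00, H 4.00, N 2.00, O 3.00 → C2H4N2O3

C2H4N2O3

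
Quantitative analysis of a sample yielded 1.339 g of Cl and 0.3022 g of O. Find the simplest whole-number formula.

Cl: 1.339 g ÷ 35.45 g/mol = 0.03777 mol
O: 0.3022 g ÷ 16.00 g/mol = 0.01889 mol
Ratios (÷ 0.01889): Cl 2.000, O 1.000
Ratio ≈ 2:1, so the empirical formula is Cl2O

Cl2O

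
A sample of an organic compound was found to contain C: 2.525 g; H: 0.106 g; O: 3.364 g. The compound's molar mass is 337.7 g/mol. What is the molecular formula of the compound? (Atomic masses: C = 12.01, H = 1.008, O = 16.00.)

C12H6O12

n(C) = 2.525/12.01 = 0.2102, n(H) = 0.106/1.008 = 0.1052, n(O) = 3.364/16.00 = 0.2102
Divide by the smallest (0.1052 mol H): C 1.999, H 1.000, O 1.999
≈ 2:1:2 → C2HO2
Empirical-formula mass = 57.03 g/mol
n = 337.7 / 57.03 = 5.92 ≈ 6
Molecular formula = (C2HO2)×6 = C12H6O12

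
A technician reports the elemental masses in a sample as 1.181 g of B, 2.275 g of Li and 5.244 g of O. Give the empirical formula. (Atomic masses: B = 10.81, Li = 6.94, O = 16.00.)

BLi3O3

Moles — B: 1.181 / 10.81 = 0.1093 mol; Li: 2.275 / 6.94 = 0.3278 mol; O: 5.244 / 16.00 = 0.3277 mol
Divide by the smallest (0.1093 mol B): B 1.000, Li 3.001, O 3.000
→ BLi3O3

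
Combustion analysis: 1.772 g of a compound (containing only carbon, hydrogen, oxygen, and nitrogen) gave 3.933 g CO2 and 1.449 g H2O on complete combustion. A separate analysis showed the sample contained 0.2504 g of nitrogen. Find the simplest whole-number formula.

C5H9NO

mol C = 3.933 / 44.01 = 0.08937; mass C = 0.08937 × 12.01 = 1.073 g
mol H = 2 × (1.449 / 18.02) = 0.1608; mass H = 0.1608 × 1.008 = 0.1621 g
mol N = 0.2504 / 14.01 = 0.01787
mass O = 1.772 − (1.486) = 0.2862 g → mol O = 0.01789
Smallest is N at 0.01787 mol; normalising gives C 5.000, H 8.998, N 1.000, O 1.001
→ C5H9NO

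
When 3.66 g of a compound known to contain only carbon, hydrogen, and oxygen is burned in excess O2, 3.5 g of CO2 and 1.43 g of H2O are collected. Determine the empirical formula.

mol C = 3.5 / 44.01 = 0.07953; mass C = 0.07953 × 12.01 = 0.9551 g
mol H = 2 × (1.43 / 18.02) = 0.1587; mass H = 0.1587 × 1.008 = 0.1600 g
mass O = 3.66 − (1.115) = 2.545 g → mol O = 0.1591
Divide by the smallest (0.07953 mol C): C 1.000, H 1.996, O 2.000
Ratio ≈ 1:2:2, so the empirical formula is CH2O2

CH2O2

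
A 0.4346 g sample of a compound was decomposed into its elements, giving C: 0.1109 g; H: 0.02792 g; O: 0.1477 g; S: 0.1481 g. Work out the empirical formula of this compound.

C2H6O2S

Moles — C: 0.1109 / 12.01 = 0.009234 mol; H: 0.02792 / 1.008 = 0.0277 mol; O: 0.1477 / 16.00 = 0.009231 mol; S: 0.1481 / 32.07 = 0.004618 mol
Smallest is S at 0.004618 mol; normalising gives C 2.000, H 5.998, O 1.999, S 1.000
≈ 2:6:2:1 → C2H6O2S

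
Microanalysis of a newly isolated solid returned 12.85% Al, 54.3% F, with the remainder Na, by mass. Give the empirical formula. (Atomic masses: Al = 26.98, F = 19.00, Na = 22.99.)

Assume 100 g: 12.85 g Al, 54.3 g F, 32.85 g Na.
n(Al) = 12.85/26.98 = 0.4763, n(F) = 54.3/19.00 = 2.858, n(Na) = 32.85/22.99 = 1.429
Smallest is Al at 0.4763 mol; normalising gives Al 1.000, F 6.000, Na 3.000
→ AlF6Na3

AlF6Na3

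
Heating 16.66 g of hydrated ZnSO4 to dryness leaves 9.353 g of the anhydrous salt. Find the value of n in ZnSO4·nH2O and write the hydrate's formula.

Mass of water lost = 16.66 − 9.353 = 7.307 g → 7.307 / 18.02 = 0.4055 mol H2O
Molar mass of ZnSO4 = 161.45 g/mol → mol ZnSO4 = 9.353 / 161.45 = 0.05793
n = 0.4055 / 0.05793 = 7.00 ≈ 7 → ZnSO4·7H2O

ZnSO4·7H2O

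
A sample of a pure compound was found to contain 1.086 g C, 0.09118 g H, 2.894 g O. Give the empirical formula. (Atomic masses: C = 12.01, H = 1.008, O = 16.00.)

CHO2

n(C) = 1.086/12.01 = 0.09042, n(H) = 0.09118/1.008 = 0.09046, n(O) = 2.894/16.00 = 0.1809
Smallest is C at 0.09042 mol; normalising gives C 1.000, H 1.000, O 2.000
≈ 1:1:2 → CHO2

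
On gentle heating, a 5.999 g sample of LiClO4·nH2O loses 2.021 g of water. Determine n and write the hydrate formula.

LiClO4·3H2O

Mass of anhydrous LiClO4 = 5.999 − 2.021 = 3.978 g
mol H2O = 2.021 / 18.02 = 0.1122
Molar mass of LiClO4 = 106.39 g/mol → mol LiClO4 = 3.978 / 106.39 = 0.03739
n = 0.1122 / 0.03739 = 3.00 ≈ 3 → LiClO4·3H2O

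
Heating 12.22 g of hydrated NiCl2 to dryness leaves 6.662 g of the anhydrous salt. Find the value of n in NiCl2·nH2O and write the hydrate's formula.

Mass of water lost = 12.22 − 6.662 = 5.558 g → 5.558 / 18.02 = 0.3084 mol H2O
Molar mass of NiCl2 = 129.59 g/mol → mol NiCl2 = 6.662 / 129.59 = 0.05141
n = 0.3084 / 0.05141 = 6.00 ≈ 6 → NiCl2·6H2O

NiCl2·6H2O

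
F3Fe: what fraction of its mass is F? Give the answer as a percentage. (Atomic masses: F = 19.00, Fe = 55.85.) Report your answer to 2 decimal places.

50.51%

Molar mass = 3(19.00) + 1(55.85) = 112.850 g/mol
Mass of F per mole = 3 × 19.00 = 57.000 g
% F = 57.000 / 112.850 × 100 = 50.51%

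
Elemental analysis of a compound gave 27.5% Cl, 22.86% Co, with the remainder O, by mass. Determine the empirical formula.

Cl2CoO8

Assume 100 g: 27.5 g Cl, 22.86 g Co, 49.64 g O.
Cl: 27.5 g ÷ 35.45 g/mol = 0.7757 mol
Co: 22.86 g ÷ 58.93 g/mol = 0.3879 mol
O: 49.64 g ÷ 16.00 g/mol = 3.103 mol
Ratios (÷ 0.3879): Cl 2.000, Co 1.000, O 7.998
Ratio ≈ 2:1:8, so the empirical formula is Cl2CoO8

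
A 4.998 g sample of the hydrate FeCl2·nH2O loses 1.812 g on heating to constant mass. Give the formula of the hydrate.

FeCl2·4H2O

Mass of anhydrous FeCl2 = 4.998 − 1.812 = 3.186 g
mol H2O = 1.812 / 18.02 = 0.1006
Molar mass of FeCl2 = 126.75 g/mol → mol FeCl2 = 3.186 / 126.75 = 0.02514
n = 0.1006 / 0.02514 = 4.00 ≈ 4 → FeCl2·4H2O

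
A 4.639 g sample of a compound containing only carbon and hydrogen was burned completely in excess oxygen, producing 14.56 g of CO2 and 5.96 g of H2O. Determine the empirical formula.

mol C = 14.56 / 44.01 = 0.3308; mass C = 0.3308 × 12.01 = 3.973 g
mol H = 2 × (5.96 / 18.02) = 0.6615; mass H = 0.6615 × 1.008 = 0.6668 g
Ratios (÷ 0.3308): C 1.000, H 1.999
Ratio ≈ 1:2, so the empirical formula is CH2

CH2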